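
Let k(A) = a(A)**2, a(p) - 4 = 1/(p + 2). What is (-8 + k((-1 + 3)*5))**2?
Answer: 1560001/20736 ≈ 75.232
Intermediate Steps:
a(p) = 4 + 1/(2 + p) (a(p) = 4 + 1/(p + 2) = 4 + 1/(2 + p))
k(A) = (9 + 4*A)**2/(2 + A)**2 (k(A) = ((9 + 4*A)/(2 + A))**2 = (9 + 4*A)**2/(2 + A)**2)
(-8 + k((-1 + 3)*5))**2 = (-8 + (9 + 4*((-1 + 3)*5))**2/(2 + (-1 + 3)*5)**2)**2 = (-8 + (9 + 4*(2*5))**2/(2 + 2*5)**2)**2 = (-8 + (9 + 4*10)**2/(2 + 10)**2)**2 = (-8 + (9 + 40)**2/12**2)**2 = (-8 + (1/144)*49**2)**2 = (-8 + (1/144)*2401)**2 = (-8 + 2401/144)**2 = (1249/144)**2 = 1560001/20736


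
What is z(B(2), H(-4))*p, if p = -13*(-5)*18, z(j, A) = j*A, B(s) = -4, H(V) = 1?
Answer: -4680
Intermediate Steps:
z(j, A) = A*j
p = 1170 (p = 65*18 = 1170)
z(B(2), H(-4))*p = (1*(-4))*1170 = -4*1170 = -4680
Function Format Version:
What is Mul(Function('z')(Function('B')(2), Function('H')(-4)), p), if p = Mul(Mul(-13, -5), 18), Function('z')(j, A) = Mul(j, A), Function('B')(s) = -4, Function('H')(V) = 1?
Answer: -4680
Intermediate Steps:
Function('z')(j, A) = Mul(A, j)
p = 1170 (p = Mul(65, 18) = 1170)
Mul(Function('z')(Function('B')(2), Function('H')(-4)), p) = Mul(Mul(1, -4), 1170) = Mul(-4, 1170) = -4680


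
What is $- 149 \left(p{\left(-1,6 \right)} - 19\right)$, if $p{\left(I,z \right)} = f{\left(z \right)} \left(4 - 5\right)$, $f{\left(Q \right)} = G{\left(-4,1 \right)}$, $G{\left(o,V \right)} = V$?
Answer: $2980$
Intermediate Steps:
$f{\left(Q \right)} = 1$
$p{\left(I,z \right)} = -1$ ($p{\left(I,z \right)} = 1 \left(4 - 5\right) = 1 \left(-1\right) = -1$)
$- 149 \left(p{\left(-1,6 \right)} - 19\right) = - 149 \left(-1 - 19\right) = \left(-149\right) \left(-20\right) = 2980$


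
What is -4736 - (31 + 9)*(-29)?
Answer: -3576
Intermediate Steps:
-4736 - (31 + 9)*(-29) = -4736 - 40*(-29) = -4736 - 1*(-1160) = -4736 + 1160 = -3576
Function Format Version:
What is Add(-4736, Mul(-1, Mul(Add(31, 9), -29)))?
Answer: -3576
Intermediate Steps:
Add(-4736, Mul(-1, Mul(Add(31, 9), -29))) = Add(-4736, Mul(-1, Mul(40, -29))) = Add(-4736, Mul(-1, -1160)) = Add(-4736, 1160) = -3576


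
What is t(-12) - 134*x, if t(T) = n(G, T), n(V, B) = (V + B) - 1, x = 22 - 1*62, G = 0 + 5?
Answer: 5352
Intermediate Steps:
G = 5
x = -40 (x = 22 - 62 = -40)
n(V, B) = -1 + B + V (n(V, B) = (B + V) - 1 = -1 + B + V)
t(T) = 4 + T (t(T) = -1 + T + 5 = 4 + T)
t(-12) - 134*x = (4 - 12) - 134*(-40) = -8 + 5360 = 5352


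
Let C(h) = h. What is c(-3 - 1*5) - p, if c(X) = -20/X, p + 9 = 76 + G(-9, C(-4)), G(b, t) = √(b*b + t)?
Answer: -129/2 - √77 ≈ -73.275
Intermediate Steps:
G(b, t) = √(t + b²) (G(b, t) = √(b² + t) = √(t + b²))
p = 67 + √77 (p = -9 + (76 + √(-4 + (-9)²)) = -9 + (76 + √(-4 + 81)) = -9 + (76 + √77) = 67 + √77 ≈ 75.775)
c(-3 - 1*5) - p = -20/(-3 - 1*5) - (67 + √77) = -20/(-3 - 5) + (-67 - √77) = -20/(-8) + (-67 - √77) = -20*(-⅛) + (-67 - √77) = 5/2 + (-67 - √77) = -129/2 - √77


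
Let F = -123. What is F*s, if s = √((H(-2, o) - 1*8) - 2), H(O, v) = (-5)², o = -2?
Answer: -123*√15 ≈ -476.38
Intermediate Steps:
H(O, v) = 25
s = √15 (s = √((25 - 1*8) - 2) = √((25 - 8) - 2) = √(17 - 2) = √15 ≈ 3.8730)
F*s = -123*√15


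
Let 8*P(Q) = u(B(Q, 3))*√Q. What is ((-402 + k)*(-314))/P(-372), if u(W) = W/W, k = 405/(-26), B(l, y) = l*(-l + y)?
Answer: -2272732*I*√93/403 ≈ -54386.0*I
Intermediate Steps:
B(l, y) = l*(y - l)
k = -405/26 (k = 405*(-1/26) = -405/26 ≈ -15.577)
u(W) = 1
P(Q) = √Q/8 (P(Q) = (1*√Q)/8 = √Q/8)
((-402 + k)*(-314))/P(-372) = ((-402 - 405/26)*(-314))/((√(-372)/8)) = (-10857/26*(-314))/(((2*I*√93)/8)) = 1704549/(13*((I*√93/4))) = 1704549*(-4*I*√93/93)/13 = -2272732*I*√93/403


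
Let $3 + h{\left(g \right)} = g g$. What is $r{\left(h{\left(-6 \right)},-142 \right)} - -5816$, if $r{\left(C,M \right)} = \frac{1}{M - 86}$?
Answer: $\frac{1326047}{228} \approx 5816.0$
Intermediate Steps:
$h{\left(g \right)} = -3 + g^{2}$ ($h{\left(g \right)} = -3 + g g = -3 + g^{2}$)
$r{\left(C,M \right)} = \frac{1}{-86 + M}$
$r{\left(h{\left(-6 \right)},-142 \right)} - -5816 = \frac{1}{-86 - 142} - -5816 = \frac{1}{-228} + 5816 = - \frac{1}{228} + 5816 = \frac{1326047}{228}$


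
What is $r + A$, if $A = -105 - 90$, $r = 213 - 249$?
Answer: $-231$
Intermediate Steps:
$r = -36$ ($r = 213 - 249 = -36$)
$A = -195$ ($A = -105 - 90 = -195$)
$r + A = -36 - 195 = -231$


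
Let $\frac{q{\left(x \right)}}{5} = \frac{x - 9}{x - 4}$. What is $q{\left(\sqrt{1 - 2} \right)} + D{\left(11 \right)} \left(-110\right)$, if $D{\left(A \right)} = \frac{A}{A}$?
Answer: $- \frac{1685}{17} + \frac{25 i}{17} \approx -99.118 + 1.4706 i$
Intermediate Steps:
$D{\left(A \right)} = 1$
$q{\left(x \right)} = \frac{5 \left(-9 + x\right)}{-4 + x}$ ($q{\left(x \right)} = 5 \frac{x - 9}{x - 4} = 5 \frac{-9 + x}{-4 + x} = \frac{5 \left(-9 + x\right)}{-4 + x}$)
$q{\left(\sqrt{1 - 2} \right)} + D{\left(11 \right)} \left(-110\right) = \frac{5 \left(-9 + \sqrt{1 - 2}\right)}{-4 + \sqrt{1 - 2}} + 1 \left(-110\right) = \frac{5 \left(-9 + \sqrt{-1}\right)}{-4 + \sqrt{-1}} - 110 = \frac{5 \left(-9 + i\right)}{-4 + i} - 110 = 5 \frac{-4 - i}{17} \left(-9 + i\right) - 110 = \frac{5 \left(-9 + i\right) \left(-4 - i\right)}{17} - 110 = -110 + \frac{5 \left(-9 + i\right) \left(-4 - i\right)}{17}$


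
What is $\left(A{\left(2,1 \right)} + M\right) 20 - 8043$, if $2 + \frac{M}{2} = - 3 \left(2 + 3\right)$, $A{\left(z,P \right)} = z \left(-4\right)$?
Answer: $-8883$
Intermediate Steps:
$A{\left(z,P \right)} = - 4 z$
$M = -34$ ($M = -4 + 2 \left(- 3 \left(2 + 3\right)\right) = -4 + 2 \left(\left(-3\right) 5\right) = -4 + 2 \left(-15\right) = -4 - 30 = -34$)
$\left(A{\left(2,1 \right)} + M\right) 20 - 8043 = \left(\left(-4\right) 2 - 34\right) 20 - 8043 = \left(-8 - 34\right) 20 + \left(-15522 + 7479\right) = \left(-42\right) 20 - 8043 = -840 - 8043 = -8883$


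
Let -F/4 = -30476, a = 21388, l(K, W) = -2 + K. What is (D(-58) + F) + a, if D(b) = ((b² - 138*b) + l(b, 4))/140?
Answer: 5018047/35 ≈ 1.4337e+5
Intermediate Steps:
D(b) = -1/70 - 137*b/140 + b²/140 (D(b) = ((b² - 138*b) + (-2 + b))/140 = (-2 + b² - 137*b)*(1/140) = -1/70 - 137*b/140 + b²/140)
F = 121904 (F = -4*(-30476) = 121904)
(D(-58) + F) + a = ((-1/70 - 137/140*(-58) + (1/140)*(-58)²) + 121904) + 21388 = ((-1/70 + 3973/70 + (1/140)*3364) + 121904) + 21388 = ((-1/70 + 3973/70 + 841/35) + 121904) + 21388 = (2827/35 + 121904) + 21388 = 4269467/35 + 21388 = 5018047/35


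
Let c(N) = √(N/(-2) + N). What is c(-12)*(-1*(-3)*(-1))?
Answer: -3*I*√6 ≈ -7.3485*I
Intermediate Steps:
c(N) = √2*√N/2 (c(N) = √(N*(-½) + N) = √(-N/2 + N) = √(N/2) = √2*√N/2)
c(-12)*(-1*(-3)*(-1)) = (√2*√(-12)/2)*(-1*(-3)*(-1)) = (√2*(2*I*√3)/2)*(3*(-1)) = (I*√6)*(-3) = -3*I*√6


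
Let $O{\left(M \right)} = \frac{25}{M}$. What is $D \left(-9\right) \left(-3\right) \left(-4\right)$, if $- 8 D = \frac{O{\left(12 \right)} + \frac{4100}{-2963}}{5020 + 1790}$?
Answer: $\frac{14925}{10761616} \approx 0.0013869$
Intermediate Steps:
$D = - \frac{4975}{387418176}$ ($D = - \frac{\left(\frac{25}{12} + \frac{4100}{-2963}\right) \frac{1}{5020 + 1790}}{8} = - \frac{\left(25 \cdot \frac{1}{12} + 4100 \left(- \frac{1}{2963}\right)\right) \frac{1}{6810}}{8} = - \frac{\left(\frac{25}{12} - \frac{4100}{2963}\right) \frac{1}{6810}}{8} = - \frac{\frac{24875}{35556} \cdot \frac{1}{6810}}{8} = \left(- \frac{1}{8}\right) \frac{4975}{48427272} = - \frac{4975}{387418176} \approx -1.2841 \cdot 10^{-5}$)
$D \left(-9\right) \left(-3\right) \left(-4\right) = - \frac{4975 \left(-9\right) \left(-3\right) \left(-4\right)}{387418176} = - \frac{4975 \cdot 27 \left(-4\right)}{387418176} = \left(- \frac{4975}{387418176}\right) \left(-108\right) = \frac{14925}{10761616}$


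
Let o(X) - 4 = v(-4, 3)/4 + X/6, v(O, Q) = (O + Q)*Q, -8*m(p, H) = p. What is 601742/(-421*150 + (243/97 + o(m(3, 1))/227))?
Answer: -211996113568/22247110077 ≈ -9.5292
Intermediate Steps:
m(p, H) = -p/8
v(O, Q) = Q*(O + Q)
o(X) = 13/4 + X/6 (o(X) = 4 + ((3*(-4 + 3))/4 + X/6) = 4 + ((3*(-1))*(¼) + X*(⅙)) = 4 + (-3*¼ + X/6) = 4 + (-¾ + X/6) = 13/4 + X/6)
601742/(-421*150 + (243/97 + o(m(3, 1))/227)) = 601742/(-421*150 + (243/97 + (13/4 + (-⅛*3)/6)/227)) = 601742/(-63150 + (243*(1/97) + (13/4 + (⅙)*(-3/8))*(1/227))) = 601742/(-63150 + (243/97 + (13/4 - 1/16)*(1/227))) = 601742/(-63150 + (243/97 + (51/16)*(1/227))) = 601742/(-63150 + (243/97 + 51/3632)) = 601742/(-63150 + 887523/352304) = 601742/(-22247110077/352304) = 601742*(-352304/22247110077) = -211996113568/22247110077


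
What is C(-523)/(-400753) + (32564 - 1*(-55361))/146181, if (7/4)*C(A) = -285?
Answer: 35260014145/58582474293 ≈ 0.60189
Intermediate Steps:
C(A) = -1140/7 (C(A) = (4/7)*(-285) = -1140/7)
C(-523)/(-400753) + (32564 - 1*(-55361))/146181 = -1140/7/(-400753) + (32564 - 1*(-55361))/146181 = -1140/7*(-1/400753) + (32564 + 55361)*(1/146181) = 1140/2805271 + 87925*(1/146181) = 1140/2805271 + 87925/146181 = 35260014145/58582474293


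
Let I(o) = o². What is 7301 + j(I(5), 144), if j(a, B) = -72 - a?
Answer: 7204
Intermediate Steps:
7301 + j(I(5), 144) = 7301 + (-72 - 1*5²) = 7301 + (-72 - 1*25) = 7301 + (-72 - 25) = 7301 - 97 = 7204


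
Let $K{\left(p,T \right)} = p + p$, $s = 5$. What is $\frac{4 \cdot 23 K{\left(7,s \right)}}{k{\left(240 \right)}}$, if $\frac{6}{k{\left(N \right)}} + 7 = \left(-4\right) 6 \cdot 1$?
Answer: $- \frac{19964}{3} \approx -6654.7$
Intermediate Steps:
$k{\left(N \right)} = - \frac{6}{31}$ ($k{\left(N \right)} = \frac{6}{-7 + \left(-4\right) 6 \cdot 1} = \frac{6}{-7 - 24} = \frac{6}{-31} = 6 \left(- \frac{1}{31}\right) = - \frac{6}{31}$)
$K{\left(p,T \right)} = 2 p$
$\frac{4 \cdot 23 K{\left(7,s \right)}}{k{\left(240 \right)}} = \frac{4 \cdot 23 \cdot 2 \cdot 7}{- \frac{6}{31}} = 92 \cdot 14 \left(- \frac{31}{6}\right) = 1288 \left(- \frac{31}{6}\right) = - \frac{19964}{3}$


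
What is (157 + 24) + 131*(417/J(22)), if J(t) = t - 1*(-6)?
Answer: 59695/28 ≈ 2132.0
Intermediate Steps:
J(t) = 6 + t (J(t) = t + 6 = 6 + t)
(157 + 24) + 131*(417/J(22)) = (157 + 24) + 131*(417/(6 + 22)) = 181 + 131*(417/28) = 181 + 54627/28 = 59695/28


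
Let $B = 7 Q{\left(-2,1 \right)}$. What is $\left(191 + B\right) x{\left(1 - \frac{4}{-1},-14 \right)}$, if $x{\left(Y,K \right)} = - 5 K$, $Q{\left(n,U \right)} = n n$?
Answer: $15330$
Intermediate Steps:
$Q{\left(n,U \right)} = n^{2}$
$B = 28$ ($B = 7 \left(-2\right)^{2} = 7 \cdot 4 = 28$)
$\left(191 + B\right) x{\left(1 - \frac{4}{-1},-14 \right)} = \left(191 + 28\right) \left(\left(-5\right) \left(-14\right)\right) = 219 \cdot 70 = 15330$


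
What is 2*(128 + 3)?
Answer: 262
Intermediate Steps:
2*(128 + 3) = 2*131 = 262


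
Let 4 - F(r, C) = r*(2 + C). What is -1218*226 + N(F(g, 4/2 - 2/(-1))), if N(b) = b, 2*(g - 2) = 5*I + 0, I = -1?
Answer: -275261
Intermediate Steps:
g = -½ (g = 2 + (5*(-1) + 0)/2 = 2 + (-5 + 0)/2 = 2 + (½)*(-5) = 2 - 5/2 = -½ ≈ -0.50000)
F(r, C) = 4 - r*(2 + C)
-1218*226 + N(F(g, 4/2 - 2/(-1))) = -1218*226 + (4 - 2*(-½) - 1*(4/2 - 2/(-1))*(-½)) = -275268 + (4 + 1 - 1*(4*(½) - 2*(-1))*(-½)) = -275268 + (4 + 1 - 1*(2 + 2)*(-½)) = -275268 + (4 + 1 - 1*4*(-½)) = -275268 + (4 + 1 + 2) = -275268 + 7 = -275261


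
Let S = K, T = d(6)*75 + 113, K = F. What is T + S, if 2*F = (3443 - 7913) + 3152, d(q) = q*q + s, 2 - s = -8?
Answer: 2904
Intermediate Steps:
s = 10 (s = 2 - 1*(-8) = 2 + 8 = 10)
d(q) = 10 + q**2 (d(q) = q*q + 10 = q**2 + 10 = 10 + q**2)
F = -659 (F = ((3443 - 7913) + 3152)/2 = (-4470 + 3152)/2 = (1/2)*(-1318) = -659)
K = -659
T = 3563 (T = (10 + 6**2)*75 + 113 = (10 + 36)*75 + 113 = 46*75 + 113 = 3450 + 113 = 3563)
S = -659
T + S = 3563 - 659 = 2904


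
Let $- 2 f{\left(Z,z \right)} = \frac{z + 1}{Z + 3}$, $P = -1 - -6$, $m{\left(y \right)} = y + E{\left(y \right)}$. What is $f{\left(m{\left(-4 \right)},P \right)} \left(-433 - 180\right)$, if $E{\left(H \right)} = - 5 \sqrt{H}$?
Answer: $- \frac{1839}{101} + \frac{18390 i}{101} \approx -18.208 + 182.08 i$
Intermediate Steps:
$m{\left(y \right)} = y - 5 \sqrt{y}$
$P = 5$ ($P = -1 + 6 = 5$)
$f{\left(Z,z \right)} = - \frac{1 + z}{2 \left(3 + Z\right)}$ ($f{\left(Z,z \right)} = - \frac{\left(z + 1\right) \frac{1}{Z + 3}}{2} = - \frac{\left(1 + z\right) \frac{1}{3 + Z}}{2} = - \frac{\frac{1}{3 + Z} \left(1 + z\right)}{2} = - \frac{1 + z}{2 \left(3 + Z\right)}$)
$f{\left(m{\left(-4 \right)},P \right)} \left(-433 - 180\right) = \frac{-1 - 5}{2 \left(3 - \left(4 + 5 \sqrt{-4}\right)\right)} \left(-433 - 180\right) = \frac{-1 - 5}{2 \left(3 - \left(4 + 5 \cdot 2 i\right)\right)} \left(-433 - 180\right) = \frac{1}{2} \frac{1}{3 - \left(4 + 10 i\right)} \left(-6\right) \left(-613\right) = \frac{1}{2} \frac{1}{-1 - 10 i} \left(-6\right) \left(-613\right) = \frac{1}{2} \frac{-1 + 10 i}{101} \left(-6\right) \left(-613\right) = \left(\frac{3}{101} - \frac{30 i}{101}\right) \left(-613\right) = - \frac{1839}{101} + \frac{18390 i}{101}$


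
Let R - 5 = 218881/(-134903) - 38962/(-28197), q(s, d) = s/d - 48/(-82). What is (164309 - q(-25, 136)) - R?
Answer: 3484937458563554411/21210322752216 ≈ 1.6430e+5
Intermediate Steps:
q(s, d) = 24/41 + s/d (q(s, d) = s/d - 48*(-1/82) = s/d + 24/41 = 24/41 + s/d)
R = 18103602584/3803859891 (R = 5 + (218881/(-134903) - 38962/(-28197)) = 5 + (218881*(-1/134903) - 38962*(-1/28197)) = 5 + (-218881/134903 + 38962/28197) = 5 - 915696871/3803859891 = 18103602584/3803859891 ≈ 4.7593)
(164309 - q(-25, 136)) - R = (164309 - (24/41 - 25/136)) - 1*18103602584/3803859891 = (164309 - (24/41 - 25*1/136)) - 18103602584/3803859891 = (164309 - (24/41 - 25/136)) - 18103602584/3803859891 = (164309 - 1*2239/5576) - 18103602584/3803859891 = (164309 - 2239/5576) - 18103602584/3803859891 = 916184745/5576 - 18103602584/3803859891 = 3484937458563554411/21210322752216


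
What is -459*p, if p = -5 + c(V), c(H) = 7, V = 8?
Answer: -918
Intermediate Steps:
p = 2 (p = -5 + 7 = 2)
-459*p = -459*2 = -918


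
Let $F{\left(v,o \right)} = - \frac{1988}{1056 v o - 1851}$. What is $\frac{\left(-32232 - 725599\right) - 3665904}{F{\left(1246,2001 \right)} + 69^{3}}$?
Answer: $- \frac{11647101142729875}{864920152153837} \approx -13.466$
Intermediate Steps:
$F{\left(v,o \right)} = - \frac{1988}{-1851 + 1056 o v}$ ($F{\left(v,o \right)} = - \frac{1988}{1056 o v - 1851} = - \frac{1988}{-1851 + 1056 o v}$)
$\frac{\left(-32232 - 725599\right) - 3665904}{F{\left(1246,2001 \right)} + 69^{3}} = \frac{\left(-32232 - 725599\right) - 3665904}{- \frac{1988}{-1851 + 1056 \cdot 2001 \cdot 1246} + 69^{3}} = \frac{\left(-32232 - 725599\right) - 3665904}{- \frac{1988}{-1851 + 2632867776} + 328509} = \frac{-757831 - 3665904}{- \frac{1988}{2632865925} + 328509} = - \frac{4423735}{\left(-1988\right) \frac{1}{2632865925} + 328509} = - \frac{4423735}{- \frac{1988}{2632865925} + 328509} = - \frac{4423735}{\frac{864920152153837}{2632865925}} = \left(-4423735\right) \frac{2632865925}{864920152153837} = - \frac{11647101142729875}{864920152153837}$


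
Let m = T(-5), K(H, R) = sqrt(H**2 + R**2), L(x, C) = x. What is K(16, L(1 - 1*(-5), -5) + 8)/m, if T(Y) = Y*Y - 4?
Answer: 2*sqrt(113)/21 ≈ 1.0124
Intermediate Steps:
T(Y) = -4 + Y**2 (T(Y) = Y**2 - 4 = -4 + Y**2)
m = 21 (m = -4 + (-5)**2 = -4 + 25 = 21)
K(16, L(1 - 1*(-5), -5) + 8)/m = sqrt(16**2 + ((1 - 1*(-5)) + 8)**2)/21 = sqrt(256 + ((1 + 5) + 8)**2)*(1/21) = sqrt(256 + (6 + 8)**2)*(1/21) = sqrt(256 + 14**2)*(1/21) = sqrt(256 + 196)*(1/21) = sqrt(452)*(1/21) = (2*sqrt(113))*(1/21) = 2*sqrt(113)/21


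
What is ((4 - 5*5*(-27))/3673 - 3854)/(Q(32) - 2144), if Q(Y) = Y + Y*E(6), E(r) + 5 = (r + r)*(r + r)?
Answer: -14155063/8580128 ≈ -1.6497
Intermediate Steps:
E(r) = -5 + 4*r**2 (E(r) = -5 + (r + r)*(r + r) = -5 + (2*r)*(2*r) = -5 + 4*r**2)
Q(Y) = 140*Y (Q(Y) = Y + Y*(-5 + 4*6**2) = Y + Y*(-5 + 4*36) = Y + Y*(-5 + 144) = Y + Y*139 = Y + 139*Y = 140*Y)
((4 - 5*5*(-27))/3673 - 3854)/(Q(32) - 2144) = ((4 - 5*5*(-27))/3673 - 3854)/(140*32 - 2144) = ((4 - 25*(-27))*(1/3673) - 3854)/(4480 - 2144) = ((4 + 675)*(1/3673) - 3854)/2336 = (679*(1/3673) - 3854)*(1/2336) = (679/3673 - 3854)*(1/2336) = -14155063/3673*1/2336 = -14155063/8580128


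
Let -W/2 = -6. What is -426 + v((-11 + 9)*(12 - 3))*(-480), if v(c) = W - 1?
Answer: -5706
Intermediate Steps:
W = 12 (W = -2*(-6) = 12)
v(c) = 11 (v(c) = 12 - 1 = 11)
-426 + v((-11 + 9)*(12 - 3))*(-480) = -426 + 11*(-480) = -426 - 5280 = -5706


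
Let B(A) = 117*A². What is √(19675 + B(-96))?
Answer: √1097947 ≈ 1047.8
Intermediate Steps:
√(19675 + B(-96)) = √(19675 + 117*(-96)²) = √(19675 + 117*9216) = √(19675 + 1078272) = √1097947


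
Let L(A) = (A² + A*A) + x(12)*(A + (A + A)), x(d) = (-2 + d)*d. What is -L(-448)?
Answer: -240128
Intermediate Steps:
x(d) = d*(-2 + d)
L(A) = 2*A² + 360*A (L(A) = (A² + A*A) + (12*(-2 + 12))*(A + (A + A)) = (A² + A²) + (12*10)*(A + 2*A) = 2*A² + 120*(3*A) = 2*A² + 360*A)
-L(-448) = -2*(-448)*(180 - 448) = -2*(-448)*(-268) = -1*240128 = -240128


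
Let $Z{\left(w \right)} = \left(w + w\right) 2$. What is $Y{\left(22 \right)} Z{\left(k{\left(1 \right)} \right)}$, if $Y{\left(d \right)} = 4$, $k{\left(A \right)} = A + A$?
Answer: $32$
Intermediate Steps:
$k{\left(A \right)} = 2 A$
$Z{\left(w \right)} = 4 w$ ($Z{\left(w \right)} = 2 w 2 = 4 w$)
$Y{\left(22 \right)} Z{\left(k{\left(1 \right)} \right)} = 4 \cdot 4 \cdot 2 \cdot 1 = 4 \cdot 4 \cdot 2 = 4 \cdot 8 = 32$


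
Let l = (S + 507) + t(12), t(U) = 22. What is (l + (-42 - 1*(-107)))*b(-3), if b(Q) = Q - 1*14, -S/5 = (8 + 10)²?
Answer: 17442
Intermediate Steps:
S = -1620 (S = -5*(8 + 10)² = -5*18² = -5*324 = -1620)
b(Q) = -14 + Q (b(Q) = Q - 14 = -14 + Q)
l = -1091 (l = (-1620 + 507) + 22 = -1113 + 22 = -1091)
(l + (-42 - 1*(-107)))*b(-3) = (-1091 + (-42 - 1*(-107)))*(-14 - 3) = (-1091 + (-42 + 107))*(-17) = (-1091 + 65)*(-17) = -1026*(-17) = 17442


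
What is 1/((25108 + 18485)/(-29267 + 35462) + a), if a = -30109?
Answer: -2065/62160554 ≈ -3.3220e-5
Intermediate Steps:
1/((25108 + 18485)/(-29267 + 35462) + a) = 1/((25108 + 18485)/(-29267 + 35462) - 30109) = 1/(43593/6195 - 30109) = 1/(43593*(1/6195) - 30109) = 1/(14531/2065 - 30109) = 1/(-62160554/2065) = -2065/62160554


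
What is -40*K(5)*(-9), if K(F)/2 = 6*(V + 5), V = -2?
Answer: 12960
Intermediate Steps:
K(F) = 36 (K(F) = 2*(6*(-2 + 5)) = 2*(6*3) = 2*18 = 36)
-40*K(5)*(-9) = -40*36*(-9) = -1440*(-9) = 12960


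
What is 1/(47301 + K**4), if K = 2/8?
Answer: 256/12109057 ≈ 2.1141e-5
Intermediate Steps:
K = 1/4 (K = 2*(1/8) = 1/4 ≈ 0.25000)
1/(47301 + K**4) = 1/(47301 + (1/4)**4) = 1/(47301 + 1/256) = 1/(12109057/256) = 256/12109057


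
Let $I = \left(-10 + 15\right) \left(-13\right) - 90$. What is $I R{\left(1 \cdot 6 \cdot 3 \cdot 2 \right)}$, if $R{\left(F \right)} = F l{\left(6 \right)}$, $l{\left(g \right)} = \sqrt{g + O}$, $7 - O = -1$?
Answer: $- 5580 \sqrt{14} \approx -20878.0$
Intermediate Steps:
$O = 8$ ($O = 7 - -1 = 7 + 1 = 8$)
$l{\left(g \right)} = \sqrt{8 + g}$ ($l{\left(g \right)} = \sqrt{g + 8} = \sqrt{8 + g}$)
$R{\left(F \right)} = F \sqrt{14}$ ($R{\left(F \right)} = F \sqrt{8 + 6} = F \sqrt{14}$)
$I = -155$ ($I = 5 \left(-13\right) - 90 = -65 - 90 = -155$)
$I R{\left(1 \cdot 6 \cdot 3 \cdot 2 \right)} = - 155 \cdot 1 \cdot 6 \cdot 3 \cdot 2 \sqrt{14} = - 155 \cdot 6 \cdot 3 \cdot 2 \sqrt{14} = - 155 \cdot 18 \cdot 2 \sqrt{14} = - 155 \cdot 36 \sqrt{14} = - 5580 \sqrt{14}$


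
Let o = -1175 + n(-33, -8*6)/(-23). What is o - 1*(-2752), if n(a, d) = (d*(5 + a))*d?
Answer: 100783/23 ≈ 4381.9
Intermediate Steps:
n(a, d) = d²*(5 + a)
o = 37487/23 (o = -1175 + ((-8*6)²*(5 - 33))/(-23) = -1175 + ((-48)²*(-28))*(-1/23) = -1175 + (2304*(-28))*(-1/23) = -1175 - 64512*(-1/23) = -1175 + 64512/23 = 37487/23 ≈ 1629.9)
o - 1*(-2752) = 37487/23 - 1*(-2752) = 37487/23 + 2752 = 100783/23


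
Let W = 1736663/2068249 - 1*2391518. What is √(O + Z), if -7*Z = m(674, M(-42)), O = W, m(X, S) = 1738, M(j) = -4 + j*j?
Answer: I*√501326097665240503285/14477743 ≈ 1546.5*I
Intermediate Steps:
M(j) = -4 + j²
W = -4946252975319/2068249 (W = 1736663*(1/2068249) - 2391518 = 1736663/2068249 - 2391518 = -4946252975319/2068249 ≈ -2.3915e+6)
O = -4946252975319/2068249 ≈ -2.3915e+6
Z = -1738/7 (Z = -⅐*1738 = -1738/7 ≈ -248.29)
√(O + Z) = √(-4946252975319/2068249 - 1738/7) = √(-34627365443995/14477743) = I*√501326097665240503285/14477743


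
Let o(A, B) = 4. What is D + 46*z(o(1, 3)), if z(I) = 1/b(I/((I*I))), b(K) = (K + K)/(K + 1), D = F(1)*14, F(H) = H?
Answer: 129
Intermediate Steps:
D = 14 (D = 1*14 = 14)
b(K) = 2*K/(1 + K) (b(K) = (2*K)/(1 + K) = 2*K/(1 + K))
z(I) = I*(1 + 1/I)/2 (z(I) = 1/(2*(I/((I*I)))/(1 + I/((I*I)))) = 1/(2*(I/(I²))/(1 + I/(I²))) = 1/(2*(I/I²)/(1 + I/I²)) = 1/(2/(I*(1 + 1/I))) = I*(1 + 1/I)/2)
D + 46*z(o(1, 3)) = 14 + 46*(½ + (½)*4) = 14 + 46*(½ + 2) = 14 + 46*(5/2) = 14 + 115 = 129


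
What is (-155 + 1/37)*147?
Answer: -842898/37 ≈ -22781.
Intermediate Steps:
(-155 + 1/37)*147 = -5734/37*147 = -842898/37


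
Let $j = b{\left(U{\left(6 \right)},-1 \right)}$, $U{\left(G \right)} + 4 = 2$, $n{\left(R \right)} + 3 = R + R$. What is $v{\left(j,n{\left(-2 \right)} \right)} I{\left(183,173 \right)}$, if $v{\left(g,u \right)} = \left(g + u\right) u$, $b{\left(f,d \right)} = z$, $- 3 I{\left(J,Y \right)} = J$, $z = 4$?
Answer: $-1281$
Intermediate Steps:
$I{\left(J,Y \right)} = - \frac{J}{3}$
$n{\left(R \right)} = -3 + 2 R$ ($n{\left(R \right)} = -3 + \left(R + R\right) = -3 + 2 R$)
$U{\left(G \right)} = -2$ ($U{\left(G \right)} = -4 + 2 = -2$)
$b{\left(f,d \right)} = 4$
$j = 4$
$v{\left(g,u \right)} = u \left(g + u\right)$
$v{\left(j,n{\left(-2 \right)} \right)} I{\left(183,173 \right)} = \left(-3 + 2 \left(-2\right)\right) \left(4 + \left(-3 + 2 \left(-2\right)\right)\right) \left(\left(- \frac{1}{3}\right) 183\right) = \left(-3 - 4\right) \left(4 - 7\right) \left(-61\right) = - 7 \left(4 - 7\right) \left(-61\right) = \left(-7\right) \left(-3\right) \left(-61\right) = 21 \left(-61\right) = -1281$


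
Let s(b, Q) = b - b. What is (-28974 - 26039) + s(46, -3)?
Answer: -55013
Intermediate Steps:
s(b, Q) = 0
(-28974 - 26039) + s(46, -3) = (-28974 - 26039) + 0 = -55013 + 0 = -55013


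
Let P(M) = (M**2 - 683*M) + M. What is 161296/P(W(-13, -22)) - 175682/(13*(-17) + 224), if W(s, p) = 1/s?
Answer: -1475995222/26601 ≈ -55486.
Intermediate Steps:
P(M) = M**2 - 682*M
161296/P(W(-13, -22)) - 175682/(13*(-17) + 224) = 161296/(((-682 + 1/(-13))/(-13))) - 175682/(13*(-17) + 224) = 161296/((-(-682 - 1/13)/13)) - 175682/(-221 + 224) = 161296/((-1/13*(-8867/13))) - 175682/3 = 161296/(8867/169) - 175682*1/3 = 161296*(169/8867) - 175682/3 = 27259024/8867 - 175682/3 = -1475995222/26601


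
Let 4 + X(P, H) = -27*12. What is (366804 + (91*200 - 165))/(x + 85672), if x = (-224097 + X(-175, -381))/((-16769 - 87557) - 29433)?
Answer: 51475679801/11459625473 ≈ 4.4919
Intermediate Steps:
X(P, H) = -328 (X(P, H) = -4 - 27*12 = -4 - 324 = -328)
x = 224425/133759 (x = (-224097 - 328)/((-16769 - 87557) - 29433) = -224425/(-104326 - 29433) = -224425/(-133759) = -224425*(-1/133759) = 224425/133759 ≈ 1.6778)
(366804 + (91*200 - 165))/(x + 85672) = (366804 + (91*200 - 165))/(224425/133759 + 85672) = (366804 + (18200 - 165))/(11459625473/133759) = (366804 + 18035)*(133759/11459625473) = 384839*(133759/11459625473) = 51475679801/11459625473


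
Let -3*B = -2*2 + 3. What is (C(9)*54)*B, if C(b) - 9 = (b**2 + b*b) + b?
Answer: 3240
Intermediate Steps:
B = 1/3 (B = -(-2*2 + 3)/3 = -(-4 + 3)/3 = -1/3*(-1) = 1/3 ≈ 0.33333)
C(b) = 9 + b + 2*b**2 (C(b) = 9 + ((b**2 + b*b) + b) = 9 + ((b**2 + b**2) + b) = 9 + (2*b**2 + b) = 9 + (b + 2*b**2) = 9 + b + 2*b**2)
(C(9)*54)*B = ((9 + 9 + 2*9**2)*54)*(1/3) = ((9 + 9 + 2*81)*54)*(1/3) = ((9 + 9 + 162)*54)*(1/3) = (180*54)*(1/3) = 9720*(1/3) = 3240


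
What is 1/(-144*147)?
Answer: -1/21168 ≈ -4.7241e-5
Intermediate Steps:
1/(-144*147) = 1/(-21168) = -1/21168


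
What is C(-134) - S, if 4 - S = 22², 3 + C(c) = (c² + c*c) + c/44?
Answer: 800491/22 ≈ 36386.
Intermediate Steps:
C(c) = -3 + 2*c² + c/44 (C(c) = -3 + ((c² + c*c) + c/44) = -3 + ((c² + c²) + c*(1/44)) = -3 + (2*c² + c/44) = -3 + 2*c² + c/44)
S = -480 (S = 4 - 1*22² = 4 - 1*484 = 4 - 484 = -480)
C(-134) - S = (-3 + 2*(-134)² + (1/44)*(-134)) - 1*(-480) = (-3 + 2*17956 - 67/22) + 480 = (-3 + 35912 - 67/22) + 480 = 789931/22 + 480 = 800491/22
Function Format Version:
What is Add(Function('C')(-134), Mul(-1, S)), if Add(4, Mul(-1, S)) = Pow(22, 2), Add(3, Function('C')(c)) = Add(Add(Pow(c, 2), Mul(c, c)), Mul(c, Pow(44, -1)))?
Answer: Rational(800491, 22) ≈ 36386.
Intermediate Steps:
Function('C')(c) = Add(-3, Mul(2, Pow(c, 2)), Mul(Rational(1, 44), c)) (Function('C')(c) = Add(-3, Add(Add(Pow(c, 2), Mul(c, c)), Mul(c, Pow(44, -1)))) = Add(-3, Add(Add(Pow(c, 2), Pow(c, 2)), Mul(c, Rational(1, 44)))) = Add(-3, Add(Mul(2, Pow(c, 2)), Mul(Rational(1, 44), c))) = Add(-3, Mul(2, Pow(c, 2)), Mul(Rational(1, 44), c)))
S = -480 (S = Add(4, Mul(-1, Pow(22, 2))) = Add(4, Mul(-1, 484)) = Add(4, -484) = -480)
Add(Function('C')(-134), Mul(-1, S)) = Add(Add(-3, Mul(2, Pow(-134, 2)), Mul(Rational(1, 44), -134)), Mul(-1, -480)) = Add(Add(-3, Mul(2, 17956), Rational(-67, 22)), 480) = Add(Add(-3, 35912, Rational(-67, 22)), 480) = Add(Rational(789931, 22), 480) = Rational(800491, 22)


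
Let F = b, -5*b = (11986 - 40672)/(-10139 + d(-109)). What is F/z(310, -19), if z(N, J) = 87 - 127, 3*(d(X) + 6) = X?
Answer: 43029/3054400 ≈ 0.014088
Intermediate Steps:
d(X) = -6 + X/3
z(N, J) = -40
b = -43029/76360 (b = -(11986 - 40672)/(5*(-10139 + (-6 + (⅓)*(-109)))) = -(-28686)/(5*(-10139 + (-6 - 109/3))) = -(-28686)/(5*(-10139 - 127/3)) = -(-28686)/(5*(-30544/3)) = -(-28686)*(-3)/(5*30544) = -⅕*43029/15272 = -43029/76360 ≈ -0.56350)
F = -43029/76360 ≈ -0.56350
F/z(310, -19) = -43029/76360/(-40) = -43029/76360*(-1/40) = 43029/3054400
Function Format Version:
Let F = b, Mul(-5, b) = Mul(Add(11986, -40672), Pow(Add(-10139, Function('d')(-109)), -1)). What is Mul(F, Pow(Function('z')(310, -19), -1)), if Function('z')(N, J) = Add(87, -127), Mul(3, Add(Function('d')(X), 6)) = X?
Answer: Rational(43029, 3054400) ≈ 0.014088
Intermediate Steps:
Function('d')(X) = Add(-6, Mul(Rational(1, 3), X))
Function('z')(N, J) = -40
b = Rational(-43029, 76360) (b = Mul(Rational(-1, 5), Mul(Add(11986, -40672), Pow(Add(-10139, Add(-6, Mul(Rational(1, 3), -109))), -1))) = Mul(Rational(-1, 5), Mul(-28686, Pow(Add(-10139, Add(-6, Rational(-109, 3))), -1))) = Mul(Rational(-1, 5), Mul(-28686, Pow(Add(-10139, Rational(-127, 3)), -1))) = Mul(Rational(-1, 5), Mul(-28686, Pow(Rational(-30544, 3), -1))) = Mul(Rational(-1, 5), Mul(-28686, Rational(-3, 30544))) = Mul(Rational(-1, 5), Rational(43029, 15272)) = Rational(-43029, 76360) ≈ -0.56350)
F = Rational(-43029, 76360) ≈ -0.56350
Mul(F, Pow(Function('z')(310, -19), -1)) = Mul(Rational(-43029, 76360), Pow(-40, -1)) = Mul(Rational(-43029, 76360), Rational(-1, 40)) = Rational(43029, 3054400)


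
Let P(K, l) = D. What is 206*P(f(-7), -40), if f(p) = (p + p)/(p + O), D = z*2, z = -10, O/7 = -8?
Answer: -4120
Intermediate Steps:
O = -56 (O = 7*(-8) = -56)
D = -20 (D = -10*2 = -20)
f(p) = 2*p/(-56 + p) (f(p) = (p + p)/(p - 56) = (2*p)/(-56 + p) = 2*p/(-56 + p))
P(K, l) = -20
206*P(f(-7), -40) = 206*(-20) = -4120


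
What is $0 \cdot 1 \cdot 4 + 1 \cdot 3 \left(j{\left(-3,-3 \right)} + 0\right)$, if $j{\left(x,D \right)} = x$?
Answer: $-9$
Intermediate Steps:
$0 \cdot 1 \cdot 4 + 1 \cdot 3 \left(j{\left(-3,-3 \right)} + 0\right) = 0 \cdot 1 \cdot 4 + 1 \cdot 3 \left(-3 + 0\right) = 0 \cdot 4 + 1 \cdot 3 \left(-3\right) = 0 + 1 \left(-9\right) = 0 - 9 = -9$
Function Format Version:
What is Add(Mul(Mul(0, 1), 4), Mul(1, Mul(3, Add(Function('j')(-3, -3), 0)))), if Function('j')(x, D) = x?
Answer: -9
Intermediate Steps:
Add(Mul(Mul(0, 1), 4), Mul(1, Mul(3, Add(Function('j')(-3, -3), 0)))) = Add(Mul(Mul(0, 1), 4), Mul(1, Mul(3, Add(-3, 0)))) = Add(Mul(0, 4), Mul(1, Mul(3, -3))) = Add(0, Mul(1, -9)) = Add(0, -9) = -9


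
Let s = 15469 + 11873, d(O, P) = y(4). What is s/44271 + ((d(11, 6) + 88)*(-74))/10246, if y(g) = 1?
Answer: -634593/25200037 ≈ -0.025182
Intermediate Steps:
d(O, P) = 1
s = 27342
s/44271 + ((d(11, 6) + 88)*(-74))/10246 = 27342/44271 + ((1 + 88)*(-74))/10246 = 27342*(1/44271) + (89*(-74))*(1/10246) = 3038/4919 - 6586*1/10246 = 3038/4919 - 3293/5123 = -634593/25200037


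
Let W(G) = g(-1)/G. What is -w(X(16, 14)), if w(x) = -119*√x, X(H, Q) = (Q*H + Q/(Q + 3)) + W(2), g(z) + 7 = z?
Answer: 7*√63818 ≈ 1768.4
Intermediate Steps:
g(z) = -7 + z
W(G) = -8/G (W(G) = (-7 - 1)/G = -8/G)
X(H, Q) = -4 + H*Q + Q/(3 + Q) (X(H, Q) = (Q*H + Q/(Q + 3)) - 8/2 = (H*Q + Q/(3 + Q)) - 8*½ = (H*Q + Q/(3 + Q)) - 4 = -4 + H*Q + Q/(3 + Q))
-w(X(16, 14)) = -(-119)*√((-12 - 3*14 + 16*14² + 3*16*14)/(3 + 14)) = -(-119)*√((-12 - 42 + 16*196 + 672)/17) = -(-119)*√((-12 - 42 + 3136 + 672)/17) = -(-119)*√((1/17)*3754) = -(-119)*√(3754/17) = -(-119)*√63818/17 = -(-7)*√63818 = 7*√63818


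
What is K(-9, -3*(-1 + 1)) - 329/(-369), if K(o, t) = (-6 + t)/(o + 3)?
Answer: 698/369 ≈ 1.8916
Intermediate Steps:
K(o, t) = (-6 + t)/(3 + o)
K(-9, -3*(-1 + 1)) - 329/(-369) = (-6 - 3*(-1 + 1))/(3 - 9) - 329/(-369) = (-6 - 3*0)/(-6) - 329*(-1)/369 = -(-6 + 0)/6 - 1*(-329/369) = -1/6*(-6) + 329/369 = 1 + 329/369 = 698/369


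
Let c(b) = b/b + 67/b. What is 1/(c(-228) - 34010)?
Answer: -228/7754119 ≈ -2.9404e-5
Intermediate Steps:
c(b) = 1 + 67/b
1/(c(-228) - 34010) = 1/((67 - 228)/(-228) - 34010) = 1/(-1/228*(-161) - 34010) = 1/(161/228 - 34010) = 1/(-7754119/228) = -228/7754119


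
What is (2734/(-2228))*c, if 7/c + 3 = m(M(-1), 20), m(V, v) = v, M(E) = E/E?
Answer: -9569/18938 ≈ -0.50528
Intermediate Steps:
M(E) = 1
c = 7/17 (c = 7/(-3 + 20) = 7/17 ≈ 0.41176)
(2734/(-2228))*c = (2734/(-2228))*(7/17) = (2734*(-1/2228))*(7/17) = -1367/1114*7/17 = -9569/18938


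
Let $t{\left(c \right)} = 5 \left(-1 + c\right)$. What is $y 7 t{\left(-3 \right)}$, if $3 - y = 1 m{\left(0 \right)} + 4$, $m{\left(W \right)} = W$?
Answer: $140$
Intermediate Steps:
$t{\left(c \right)} = -5 + 5 c$
$y = -1$ ($y = 3 - \left(1 \cdot 0 + 4\right) = 3 - \left(0 + 4\right) = 3 - 4 = -1$)
$y 7 t{\left(-3 \right)} = \left(-1\right) 7 \left(-5 + 5 \left(-3\right)\right) = - 7 \left(-5 - 15\right) = \left(-7\right) \left(-20\right) = 140$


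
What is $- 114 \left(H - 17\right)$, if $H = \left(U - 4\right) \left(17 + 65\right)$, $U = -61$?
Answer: $609558$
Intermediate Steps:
$H = -5330$ ($H = \left(-61 - 4\right) \left(17 + 65\right) = \left(-65\right) 82 = -5330$)
$- 114 \left(H - 17\right) = - 114 \left(-5330 - 17\right) = \left(-114\right) \left(-5347\right) = 609558$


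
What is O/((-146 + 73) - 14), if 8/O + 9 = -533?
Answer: 4/23577 ≈ 0.00016966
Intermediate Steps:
O = -4/271 (O = 8/(-9 - 533) = 8/(-542) = 8*(-1/542) = -4/271 ≈ -0.014760)
O/((-146 + 73) - 14) = -4/(271*((-146 + 73) - 14)) = -4/(271*(-73 - 14)) = -4/271/(-87) = -4/271*(-1/87) = 4/23577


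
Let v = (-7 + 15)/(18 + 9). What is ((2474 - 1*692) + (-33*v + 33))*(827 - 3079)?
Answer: -36588244/9 ≈ -4.0654e+6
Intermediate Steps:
v = 8/27 ≈ 0.29630
((2474 - 1*692) + (-33*v + 33))*(827 - 3079) = ((2474 - 1*692) + (-33*8/27 + 33))*(827 - 3079) = ((2474 - 692) + (-88/9 + 33))*(-2252) = (1782 + 209/9)*(-2252) = (16247/9)*(-2252) = -36588244/9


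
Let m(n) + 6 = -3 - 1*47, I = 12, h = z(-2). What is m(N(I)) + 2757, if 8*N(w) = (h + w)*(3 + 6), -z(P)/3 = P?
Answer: 2701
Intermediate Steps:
z(P) = -3*P
h = 6 (h = -3*(-2) = 6)
N(w) = 27/4 + 9*w/8 (N(w) = ((6 + w)*(3 + 6))/8 = ((6 + w)*9)/8 = (54 + 9*w)/8 = 27/4 + 9*w/8)
m(n) = -56 (m(n) = -6 + (-3 - 1*47) = -6 + (-3 - 47) = -6 - 50 = -56)
m(N(I)) + 2757 = -56 + 2757 = 2701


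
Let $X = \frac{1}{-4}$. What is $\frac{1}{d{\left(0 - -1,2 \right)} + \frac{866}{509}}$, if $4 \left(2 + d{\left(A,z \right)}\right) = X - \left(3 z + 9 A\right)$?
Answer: $- \frac{8144}{33481} \approx -0.24324$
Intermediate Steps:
$X = - \frac{1}{4} \approx -0.25$
$d{\left(A,z \right)} = - \frac{33}{16} - \frac{9 A}{4} - \frac{3 z}{4}$ ($d{\left(A,z \right)} = -2 + \frac{- \frac{1}{4} - \left(3 z + 9 A\right)}{4} = -2 + \frac{- \frac{1}{4} - 9 A - 3 z}{4} = -2 - \left(\frac{1}{16} + \frac{3 z}{4} + \frac{9 A}{4}\right) = - \frac{33}{16} - \frac{9 A}{4} - \frac{3 z}{4}$)
$\frac{1}{d{\left(0 - -1,2 \right)} + \frac{866}{509}} = \frac{1}{\left(- \frac{33}{16} - \frac{9 \left(0 - -1\right)}{4} - \frac{3}{2}\right) + \frac{866}{509}} = \frac{1}{\left(- \frac{33}{16} - \frac{9 \left(0 + 1\right)}{4} - \frac{3}{2}\right) + 866 \cdot \frac{1}{509}} = \frac{1}{\left(- \frac{33}{16} - \frac{9}{4} - \frac{3}{2}\right) + \frac{866}{509}} = \frac{1}{- \frac{93}{16} + \frac{866}{509}} = \frac{1}{- \frac{33481}{8144}} = - \frac{8144}{33481}$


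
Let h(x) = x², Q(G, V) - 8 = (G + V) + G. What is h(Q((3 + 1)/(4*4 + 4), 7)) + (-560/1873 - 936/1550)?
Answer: 342944963/1451575 ≈ 236.26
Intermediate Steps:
Q(G, V) = 8 + V + 2*G (Q(G, V) = 8 + ((G + V) + G) = 8 + (V + 2*G) = 8 + V + 2*G)
h(Q((3 + 1)/(4*4 + 4), 7)) + (-560/1873 - 936/1550) = (8 + 7 + 2*((3 + 1)/(4*4 + 4)))² + (-560/1873 - 936/1550) = (8 + 7 + 2*(4/(16 + 4)))² + (-560*1/1873 - 936*1/1550) = (8 + 7 + 2*(4/20))² + (-560/1873 - 468/775) = (8 + 7 + 2*(4*(1/20)))² - 1310564/1451575 = (8 + 7 + 2*(⅕))² - 1310564/1451575 = (8 + 7 + ⅖)² - 1310564/1451575 = (77/5)² - 1310564/1451575 = 5929/25 - 1310564/1451575 = 342944963/1451575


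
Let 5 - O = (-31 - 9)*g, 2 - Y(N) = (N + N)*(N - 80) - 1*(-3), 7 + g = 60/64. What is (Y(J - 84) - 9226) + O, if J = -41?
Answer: -121429/2 ≈ -60715.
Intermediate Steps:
g = -97/16 (g = -7 + 60/64 = -7 + 60*(1/64) = -7 + 15/16 = -97/16 ≈ -6.0625)
Y(N) = -1 - 2*N*(-80 + N) (Y(N) = 2 - ((N + N)*(N - 80) - 1*(-3)) = 2 - ((2*N)*(-80 + N) + 3) = 2 - (2*N*(-80 + N) + 3) = 2 - (3 + 2*N*(-80 + N)) = 2 + (-3 - 2*N*(-80 + N)) = -1 - 2*N*(-80 + N))
O = -475/2 (O = 5 - (-31 - 9)*(-97)/16 = 5 - (-40)*(-97)/16 = 5 - 1*485/2 = 5 - 485/2 = -475/2 ≈ -237.50)
(Y(J - 84) - 9226) + O = ((-1 - 2*(-41 - 84)² + 160*(-41 - 84)) - 9226) - 475/2 = ((-1 - 2*(-125)² + 160*(-125)) - 9226) - 475/2 = ((-1 - 2*15625 - 20000) - 9226) - 475/2 = ((-1 - 31250 - 20000) - 9226) - 475/2 = (-51251 - 9226) - 475/2 = -60477 - 475/2 = -121429/2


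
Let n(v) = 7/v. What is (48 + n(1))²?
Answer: 3025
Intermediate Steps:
(48 + n(1))² = (48 + 7/1)² = (48 + 7*1)² = (48 + 7)² = 55² = 3025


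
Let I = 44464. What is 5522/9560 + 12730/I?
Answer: 22951813/26567240 ≈ 0.86391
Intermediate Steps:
5522/9560 + 12730/I = 5522/9560 + 12730/44464 = 5522*(1/9560) + 12730*(1/44464) = 2761/4780 + 6365/22232 = 22951813/26567240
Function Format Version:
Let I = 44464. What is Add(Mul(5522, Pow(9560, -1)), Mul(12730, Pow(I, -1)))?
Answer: Rational(22951813, 26567240) ≈ 0.86391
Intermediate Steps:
Add(Mul(5522, Pow(9560, -1)), Mul(12730, Pow(I, -1))) = Add(Mul(5522, Pow(9560, -1)), Mul(12730, Pow(44464, -1))) = Add(Mul(5522, Rational(1, 9560)), Mul(12730, Rational(1, 44464))) = Add(Rational(2761, 4780), Rational(6365, 22232)) = Rational(22951813, 26567240)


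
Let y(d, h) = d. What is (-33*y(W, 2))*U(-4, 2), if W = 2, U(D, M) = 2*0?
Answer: 0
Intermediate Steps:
U(D, M) = 0
(-33*y(W, 2))*U(-4, 2) = -33*2*0 = -66*0 = 0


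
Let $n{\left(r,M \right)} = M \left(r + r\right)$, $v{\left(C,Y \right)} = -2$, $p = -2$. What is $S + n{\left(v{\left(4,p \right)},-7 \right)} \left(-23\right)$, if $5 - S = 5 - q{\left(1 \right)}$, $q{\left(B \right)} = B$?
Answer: $-643$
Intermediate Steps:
$n{\left(r,M \right)} = 2 M r$ ($n{\left(r,M \right)} = M 2 r = 2 M r$)
$S = 1$ ($S = 5 - \left(5 - 1\right) = 5 - 4 = 1$)
$S + n{\left(v{\left(4,p \right)},-7 \right)} \left(-23\right) = 1 + 2 \left(-7\right) \left(-2\right) \left(-23\right) = 1 + 28 \left(-23\right) = 1 - 644 = -643$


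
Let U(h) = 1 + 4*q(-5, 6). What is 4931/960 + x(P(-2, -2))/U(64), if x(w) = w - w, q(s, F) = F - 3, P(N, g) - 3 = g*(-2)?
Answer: 4931/960 ≈ 5.1365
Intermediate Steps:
P(N, g) = 3 - 2*g (P(N, g) = 3 + g*(-2) = 3 - 2*g)
q(s, F) = -3 + F
x(w) = 0
U(h) = 13 (U(h) = 1 + 4*(-3 + 6) = 1 + 4*3 = 1 + 12 = 13)
4931/960 + x(P(-2, -2))/U(64) = 4931/960 + 0/13 = 4931*(1/960) + 0*(1/13) = 4931/960 + 0 = 4931/960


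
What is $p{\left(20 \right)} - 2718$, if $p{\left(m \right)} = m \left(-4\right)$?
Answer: $-2798$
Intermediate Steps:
$p{\left(m \right)} = - 4 m$
$p{\left(20 \right)} - 2718 = \left(-4\right) 20 - 2718 = -80 - 2718 = -2798$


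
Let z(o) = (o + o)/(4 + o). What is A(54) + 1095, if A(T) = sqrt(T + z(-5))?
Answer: 1103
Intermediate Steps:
z(o) = 2*o/(4 + o) (z(o) = (2*o)/(4 + o) = 2*o/(4 + o))
A(T) = sqrt(10 + T) (A(T) = sqrt(T + 2*(-5)/(4 - 5)) = sqrt(T + 2*(-5)/(-1)) = sqrt(T + 2*(-5)*(-1)) = sqrt(T + 10) = sqrt(10 + T))
A(54) + 1095 = sqrt(10 + 54) + 1095 = sqrt(64) + 1095 = 8 + 1095 = 1103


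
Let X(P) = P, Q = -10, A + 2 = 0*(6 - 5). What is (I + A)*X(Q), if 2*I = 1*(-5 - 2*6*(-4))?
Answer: -195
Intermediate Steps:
A = -2 (A = -2 + 0*(6 - 5) = -2 + 0*1 = -2 + 0 = -2)
I = 43/2 (I = (1*(-5 - 2*6*(-4)))/2 = (1*(-5 - 12*(-4)))/2 = (1*(-5 + 48))/2 = (1*43)/2 = (½)*43 = 43/2 ≈ 21.500)
(I + A)*X(Q) = (43/2 - 2)*(-10) = (39/2)*(-10) = -195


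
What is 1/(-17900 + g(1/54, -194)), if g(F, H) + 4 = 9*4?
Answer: -1/17868 ≈ -5.5966e-5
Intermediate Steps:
g(F, H) = 32 (g(F, H) = -4 + 9*4 = -4 + 36 = 32)
1/(-17900 + g(1/54, -194)) = 1/(-17900 + 32) = 1/(-17868) = -1/17868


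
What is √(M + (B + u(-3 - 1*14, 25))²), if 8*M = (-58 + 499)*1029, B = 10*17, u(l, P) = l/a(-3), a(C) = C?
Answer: √12611866/12 ≈ 295.94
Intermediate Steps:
u(l, P) = -l/3 (u(l, P) = l/(-3) = l*(-⅓) = -l/3)
B = 170
M = 453789/8 (M = ((-58 + 499)*1029)/8 = (441*1029)/8 = (⅛)*453789 = 453789/8 ≈ 56724.)
√(M + (B + u(-3 - 1*14, 25))²) = √(453789/8 + (170 - (-3 - 1*14)/3)²) = √(453789/8 + (170 - (-3 - 14)/3)²) = √(453789/8 + (170 - ⅓*(-17))²) = √(453789/8 + (170 + 17/3)²) = √(453789/8 + (527/3)²) = √(453789/8 + 277729/9) = √(6305933/72) = √12611866/12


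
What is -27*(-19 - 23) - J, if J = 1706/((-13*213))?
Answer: 3141752/2769 ≈ 1134.6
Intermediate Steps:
J = -1706/2769 (J = 1706/(-2769) = 1706*(-1/2769) = -1706/2769 ≈ -0.61611)
-27*(-19 - 23) - J = -27*(-19 - 23) - 1*(-1706/2769) = -27*(-42) + 1706/2769 = 1134 + 1706/2769 = 3141752/2769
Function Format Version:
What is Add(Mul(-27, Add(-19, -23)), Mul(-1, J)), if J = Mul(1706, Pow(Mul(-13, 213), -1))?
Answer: Rational(3141752, 2769) ≈ 1134.6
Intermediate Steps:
J = Rational(-1706, 2769) (J = Mul(1706, Pow(-2769, -1)) = Mul(1706, Rational(-1, 2769)) = Rational(-1706, 2769) ≈ -0.61611)
Add(Mul(-27, Add(-19, -23)), Mul(-1, J)) = Add(Mul(-27, Add(-19, -23)), Mul(-1, Rational(-1706, 2769))) = Add(Mul(-27, -42), Rational(1706, 2769)) = Add(1134, Rational(1706, 2769)) = Rational(3141752, 2769)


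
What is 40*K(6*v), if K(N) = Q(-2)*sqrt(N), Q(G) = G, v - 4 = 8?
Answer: -480*sqrt(2) ≈ -678.82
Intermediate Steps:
v = 12 (v = 4 + 8 = 12)
K(N) = -2*sqrt(N)
40*K(6*v) = 40*(-2*6*sqrt(2)) = 40*(-12*sqrt(2)) = -480*sqrt(2)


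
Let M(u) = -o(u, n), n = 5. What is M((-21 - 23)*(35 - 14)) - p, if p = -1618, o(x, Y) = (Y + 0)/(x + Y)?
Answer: 1486947/919 ≈ 1618.0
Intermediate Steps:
o(x, Y) = Y/(Y + x)
M(u) = -5/(5 + u)
M((-21 - 23)*(35 - 14)) - p = -5/(5 + (-21 - 23)*(35 - 14)) - 1*(-1618) = -5/(5 - 44*21) + 1618 = -5/(5 - 924) + 1618 = -5/(-919) + 1618 = -5*(-1/919) + 1618 = 5/919 + 1618 = 1486947/919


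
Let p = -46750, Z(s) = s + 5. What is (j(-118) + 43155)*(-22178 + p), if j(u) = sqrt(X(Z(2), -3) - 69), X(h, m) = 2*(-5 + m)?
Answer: -2974587840 - 68928*I*sqrt(85) ≈ -2.9746e+9 - 6.3549e+5*I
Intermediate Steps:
Z(s) = 5 + s
X(h, m) = -10 + 2*m
j(u) = I*sqrt(85) (j(u) = sqrt((-10 + 2*(-3)) - 69) = sqrt((-10 - 6) - 69) = sqrt(-16 - 69) = sqrt(-85) = I*sqrt(85))
(j(-118) + 43155)*(-22178 + p) = (I*sqrt(85) + 43155)*(-22178 - 46750) = (43155 + I*sqrt(85))*(-68928) = -2974587840 - 68928*I*sqrt(85)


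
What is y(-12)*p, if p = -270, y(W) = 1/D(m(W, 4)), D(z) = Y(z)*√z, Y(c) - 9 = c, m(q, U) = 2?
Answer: -135*√2/11 ≈ -17.356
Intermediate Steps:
Y(c) = 9 + c
D(z) = √z*(9 + z) (D(z) = (9 + z)*√z = √z*(9 + z))
y(W) = √2/22 (y(W) = 1/(√2*(9 + 2)) = 1/(√2*11) = 1/(11*√2) = √2/22)
y(-12)*p = (√2/22)*(-270) = -135*√2/11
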